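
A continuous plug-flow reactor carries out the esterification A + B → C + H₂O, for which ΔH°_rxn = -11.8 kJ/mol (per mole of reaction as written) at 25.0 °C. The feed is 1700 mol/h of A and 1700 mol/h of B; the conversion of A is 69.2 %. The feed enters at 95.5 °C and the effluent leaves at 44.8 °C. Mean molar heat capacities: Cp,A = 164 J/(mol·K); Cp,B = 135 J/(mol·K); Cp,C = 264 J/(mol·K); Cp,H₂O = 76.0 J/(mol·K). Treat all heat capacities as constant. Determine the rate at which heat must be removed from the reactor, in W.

Extent of reaction ξ = 0.692 × 1700 = 1176.4 mol/h
Reaction term: ξ·ΔH°_rxn = 1176.4 × -11.8 = -13882 kJ/h
Sensible, feed 95.5→25 °C: -35835 kJ/h
Outlet flows (mol/h): A 523.6, B 523.6, C 1176.4, H₂O 1176.4
Sensible, products 25→44.8 °C: 11019 kJ/h
Q = ΔH = -38697 kJ/h = -10.749 kW
Heat removed = 10749 W

Q_out = 10700 W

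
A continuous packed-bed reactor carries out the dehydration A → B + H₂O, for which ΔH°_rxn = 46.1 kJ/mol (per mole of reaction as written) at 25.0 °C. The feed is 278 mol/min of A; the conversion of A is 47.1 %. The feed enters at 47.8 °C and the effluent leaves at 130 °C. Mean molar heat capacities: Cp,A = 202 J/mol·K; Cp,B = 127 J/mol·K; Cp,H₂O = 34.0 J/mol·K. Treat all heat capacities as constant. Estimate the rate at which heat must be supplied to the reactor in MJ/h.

Q_in = 605 MJ/h

Extent of reaction ξ = 0.471 × 278 = 130.94 mol/min
Reaction term: ξ·ΔH°_rxn = 130.94 × 46.1 = 6036.2 kJ/min
Sensible, feed 47.8→25 °C: -1280.4 kJ/min
Outlet flows (mol/min): A 147.06, B 130.94, H₂O 130.94
Sensible, products 25→130 °C: 5332.7 kJ/min
Q = ΔH = 10089 kJ/min = 168.14 kW
Heat supplied = 605.31 MJ/h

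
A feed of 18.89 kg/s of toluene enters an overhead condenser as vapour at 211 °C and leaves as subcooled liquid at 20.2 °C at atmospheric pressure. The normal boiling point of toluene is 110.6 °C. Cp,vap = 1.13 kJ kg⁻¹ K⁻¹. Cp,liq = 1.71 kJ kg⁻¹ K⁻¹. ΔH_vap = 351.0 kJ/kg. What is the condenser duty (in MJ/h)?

vapour 211→110.6 °C: -113.45 kJ/kg
condensation at 110.6 °C: -351 kJ/kg
liquid 110.6→20.2 °C: -154.58 kJ/kg
Δh = -113.45 + -351 + -154.58 = -619.04 kJ/kg
Q = ṁ·Δh = 18.89 kg/s × -619.04 kJ/kg = -11694 kJ/s
|Q| = 11694 kW = 42097 MJ/h

Q_c = 42100 MJ/h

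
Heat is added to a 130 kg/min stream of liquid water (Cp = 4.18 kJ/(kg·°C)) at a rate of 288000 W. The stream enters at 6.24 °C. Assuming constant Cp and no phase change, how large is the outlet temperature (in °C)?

T_out = 38.0 °C

Q = 288000 W = 17280 kJ/min
ΔT = Q/(ṁ·Cp) = 17280/(130×4.18) = 31.8 K
T_out = 6.24 + 31.8 = 38.04 °C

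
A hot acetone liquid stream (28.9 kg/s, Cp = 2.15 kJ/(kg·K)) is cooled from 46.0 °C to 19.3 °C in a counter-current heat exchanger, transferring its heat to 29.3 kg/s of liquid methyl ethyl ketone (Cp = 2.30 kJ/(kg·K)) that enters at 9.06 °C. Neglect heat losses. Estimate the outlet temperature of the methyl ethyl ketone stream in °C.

Heat released by hot stream: Q = 28.9 × 2.15 × (46.0 − 19.3) = 1659 kJ/s
Energy balance on cold side (adiabatic exchanger): Q = ṁ_c·Cp_c·(T_c,out − T_c,in)
T_c,out = 9.06 + 1659/(29.3 × 2.30) = 33.678 °C

T_c,out = 33.7 °C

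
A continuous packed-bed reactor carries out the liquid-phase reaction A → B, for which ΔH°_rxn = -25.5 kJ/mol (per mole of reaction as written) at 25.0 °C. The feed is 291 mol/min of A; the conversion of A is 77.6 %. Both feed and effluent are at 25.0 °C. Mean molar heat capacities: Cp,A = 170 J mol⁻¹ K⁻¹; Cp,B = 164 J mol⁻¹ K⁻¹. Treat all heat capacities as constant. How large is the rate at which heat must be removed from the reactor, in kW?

Q_out = 96.0 kW

Extent of reaction ξ = 0.776 × 291 = 225.82 mol/min
Reaction term: ξ·ΔH°_rxn = 225.82 × -25.5 = -5758.3 kJ/min
Q = ΔH = -5758.3 kJ/min = -95.972 kW
Heat removed = 95.972 kW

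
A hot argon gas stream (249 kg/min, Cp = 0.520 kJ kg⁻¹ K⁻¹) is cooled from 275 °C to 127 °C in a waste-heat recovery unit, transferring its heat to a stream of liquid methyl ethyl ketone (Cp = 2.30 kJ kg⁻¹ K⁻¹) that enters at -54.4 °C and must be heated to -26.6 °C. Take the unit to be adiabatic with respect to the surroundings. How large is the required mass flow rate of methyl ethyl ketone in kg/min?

Heat released by hot stream: Q = 249 × 0.520 × (275 − 127) = 19163 kJ/min
Energy balance on cold side (adiabatic exchanger): Q = ṁ_c·Cp_c·(T_c,out − T_c,in)
ṁ_c = 19163 / [2.30 × (-26.6 − -54.4)] = 299.7 kg/min

ṁ_c = 300 kg/min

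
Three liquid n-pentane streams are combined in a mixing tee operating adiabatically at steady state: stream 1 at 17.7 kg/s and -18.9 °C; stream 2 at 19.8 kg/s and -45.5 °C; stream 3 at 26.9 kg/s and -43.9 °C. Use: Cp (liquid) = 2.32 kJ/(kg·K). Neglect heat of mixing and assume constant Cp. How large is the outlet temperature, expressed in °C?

Adiabatic, steady state ⇒ Σ ṁᵢCp,ᵢ(T_out − Tᵢ) = 0
T_out = Σ ṁᵢCp,ᵢTᵢ / Σ ṁᵢCp,ᵢ
      = -5605.9 / 149.41 = -37.521 °C

T_out = -37.5 °C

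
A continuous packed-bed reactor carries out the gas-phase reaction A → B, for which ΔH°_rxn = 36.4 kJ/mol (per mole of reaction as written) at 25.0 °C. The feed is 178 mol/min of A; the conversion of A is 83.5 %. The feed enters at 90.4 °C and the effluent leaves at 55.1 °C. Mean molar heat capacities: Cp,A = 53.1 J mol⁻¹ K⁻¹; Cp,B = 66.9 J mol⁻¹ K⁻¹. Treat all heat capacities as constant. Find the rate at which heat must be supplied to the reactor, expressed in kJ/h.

Extent of reaction ξ = 0.835 × 178 = 148.63 mol/min
Reaction term: ξ·ΔH°_rxn = 148.63 × 36.4 = 5410.1 kJ/min
Sensible, feed 90.4→25 °C: -618.15 kJ/min
Outlet flows (mol/min): A 29.37, B 148.63
Sensible, products 25→55.1 °C: 346.24 kJ/min
Q = ΔH = 5138.2 kJ/min = 85.637 kW
Heat supplied = 308290 kJ/h

Q_in = 308000 kJ/h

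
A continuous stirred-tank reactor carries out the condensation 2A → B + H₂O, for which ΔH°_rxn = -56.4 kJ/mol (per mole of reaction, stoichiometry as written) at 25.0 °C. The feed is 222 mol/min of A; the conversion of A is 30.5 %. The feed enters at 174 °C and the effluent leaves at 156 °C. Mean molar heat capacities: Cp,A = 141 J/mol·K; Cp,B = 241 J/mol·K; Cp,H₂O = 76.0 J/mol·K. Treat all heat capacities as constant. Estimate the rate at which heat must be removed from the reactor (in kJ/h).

Q_out = 139000 kJ/h

Extent of reaction ξ = 0.305 × 222 / 2 = 33.855 mol/min
Reaction term: ξ·ΔH°_rxn = 33.855 × -56.4 = -1909.4 kJ/min
Sensible, feed 174→25 °C: -4664 kJ/min
Outlet flows (mol/min): A 154.29, B 33.855, H₂O 33.855
Sensible, products 25→156 °C: 4255.8 kJ/min
Q = ΔH = -2317.6 kJ/min = -38.627 kW
Heat removed = 139060 kJ/h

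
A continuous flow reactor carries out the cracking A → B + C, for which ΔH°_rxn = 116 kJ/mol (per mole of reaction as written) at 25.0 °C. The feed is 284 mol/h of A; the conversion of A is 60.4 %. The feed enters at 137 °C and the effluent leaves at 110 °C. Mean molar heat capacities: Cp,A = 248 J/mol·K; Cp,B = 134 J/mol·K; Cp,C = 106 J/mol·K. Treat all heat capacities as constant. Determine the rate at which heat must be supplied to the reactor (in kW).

Q_in = 4.97 kW

Extent of reaction ξ = 0.604 × 284 = 171.54 mol/h
Reaction term: ξ·ΔH°_rxn = 171.54 × 116 = 19898 kJ/h
Sensible, feed 137→25 °C: -7888.4 kJ/h
Outlet flows (mol/h): A 112.46, B 171.54, C 171.54
Sensible, products 25→110 °C: 5870.1 kJ/h
Q = ΔH = 17880 kJ/h = 4.9666 kW
Heat supplied = 4.9666 kW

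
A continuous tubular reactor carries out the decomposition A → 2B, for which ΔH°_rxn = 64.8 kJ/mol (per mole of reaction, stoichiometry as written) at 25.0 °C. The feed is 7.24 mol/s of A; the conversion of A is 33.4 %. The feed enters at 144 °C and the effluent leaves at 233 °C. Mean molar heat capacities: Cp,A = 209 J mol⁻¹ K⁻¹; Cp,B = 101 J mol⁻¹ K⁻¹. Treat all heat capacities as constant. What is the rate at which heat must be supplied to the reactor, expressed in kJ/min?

Q_in = 17300 kJ/min

Extent of reaction ξ = 0.334 × 7.24 = 2.4182 mol/s
Reaction term: ξ·ΔH°_rxn = 2.4182 × 64.8 = 156.7 kJ/s
Sensible, feed 144→25 °C: -180.07 kJ/s
Outlet flows (mol/s): A 4.8218, B 4.8363
Sensible, products 25→233 °C: 311.22 kJ/s
Q = ΔH = 287.85 kJ/s = 287.85 kW
Heat supplied = 17271 kJ/min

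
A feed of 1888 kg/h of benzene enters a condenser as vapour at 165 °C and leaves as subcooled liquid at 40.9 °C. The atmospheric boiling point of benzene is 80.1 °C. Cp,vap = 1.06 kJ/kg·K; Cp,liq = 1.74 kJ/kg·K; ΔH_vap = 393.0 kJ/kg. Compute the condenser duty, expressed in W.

vapour 165→80.1 °C: -89.994 kJ/kg
condensation at 80.1 °C: -393 kJ/kg
liquid 80.1→40.9 °C: -68.208 kJ/kg
Δh = -89.994 + -393 + -68.208 = -551.2 kJ/kg
Q = ṁ·Δh = 1888 kg/h × -551.2 kJ/kg = -1.0407e+06 kJ/h
|Q| = 289.07 kW = 289070 W

Q_c = 289000 W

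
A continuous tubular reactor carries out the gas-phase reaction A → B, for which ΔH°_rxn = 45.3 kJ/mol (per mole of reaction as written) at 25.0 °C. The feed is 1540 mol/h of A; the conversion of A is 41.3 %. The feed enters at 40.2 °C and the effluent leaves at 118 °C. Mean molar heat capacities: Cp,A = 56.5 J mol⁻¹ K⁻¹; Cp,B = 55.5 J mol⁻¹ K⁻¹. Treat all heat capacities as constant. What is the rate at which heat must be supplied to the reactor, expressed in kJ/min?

Extent of reaction ξ = 0.413 × 1540 = 636.02 mol/h
Reaction term: ξ·ΔH°_rxn = 636.02 × 45.3 = 28812 kJ/h
Sensible, feed 40.2→25 °C: -1322.6 kJ/h
Outlet flows (mol/h): A 903.98, B 636.02
Sensible, products 25→118 °C: 8032.8 kJ/h
Q = ΔH = 35522 kJ/h = 9.8672 kW
Heat supplied = 592.03 kJ/min

Q_in = 592 kJ/min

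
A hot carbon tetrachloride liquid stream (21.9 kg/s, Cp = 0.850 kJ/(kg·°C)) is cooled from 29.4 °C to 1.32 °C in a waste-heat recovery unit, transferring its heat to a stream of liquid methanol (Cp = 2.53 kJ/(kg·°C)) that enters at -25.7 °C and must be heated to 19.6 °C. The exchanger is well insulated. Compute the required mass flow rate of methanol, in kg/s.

Heat released by hot stream: Q = 21.9 × 0.850 × (29.4 − 1.32) = 522.71 kJ/s
Energy balance on cold side (adiabatic exchanger): Q = ṁ_c·Cp_c·(T_c,out − T_c,in)
ṁ_c = 522.71 / [2.53 × (19.6 − -25.7)] = 4.5608 kg/s

ṁ_c = 4.56 kg/s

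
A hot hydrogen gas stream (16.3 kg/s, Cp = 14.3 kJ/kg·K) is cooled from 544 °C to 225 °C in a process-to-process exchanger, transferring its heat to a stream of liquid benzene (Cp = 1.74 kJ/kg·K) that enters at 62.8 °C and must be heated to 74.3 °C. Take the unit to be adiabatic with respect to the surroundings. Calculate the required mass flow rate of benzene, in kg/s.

Heat released by hot stream: Q = 16.3 × 14.3 × (544 − 225) = 74356 kJ/s
Energy balance on cold side (adiabatic exchanger): Q = ṁ_c·Cp_c·(T_c,out − T_c,in)
ṁ_c = 74356 / [1.74 × (74.3 − 62.8)] = 3715.9 kg/s

ṁ_c = 3720 kg/s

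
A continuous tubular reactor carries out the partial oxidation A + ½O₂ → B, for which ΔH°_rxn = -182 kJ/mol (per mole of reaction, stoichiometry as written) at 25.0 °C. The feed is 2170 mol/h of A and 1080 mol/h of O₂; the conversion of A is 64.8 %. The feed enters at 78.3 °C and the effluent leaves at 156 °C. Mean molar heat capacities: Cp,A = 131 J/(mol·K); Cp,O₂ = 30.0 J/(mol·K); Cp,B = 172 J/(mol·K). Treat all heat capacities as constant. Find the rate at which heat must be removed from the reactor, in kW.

Extent of reaction ξ = 0.648 × 2170 = 1406.2 mol/h
Reaction term: ξ·ΔH°_rxn = 1406.2 × -182 = -255920 kJ/h
Sensible, feed 78.3→25 °C: -16879 kJ/h
Outlet flows (mol/h): A 763.84, O₂ 376.92, B 1406.2
Sensible, products 25→156 °C: 46273 kJ/h
Q = ΔH = -226530 kJ/h = -62.924 kW
Heat removed = 62.924 kW

Q_out = 62.9 kW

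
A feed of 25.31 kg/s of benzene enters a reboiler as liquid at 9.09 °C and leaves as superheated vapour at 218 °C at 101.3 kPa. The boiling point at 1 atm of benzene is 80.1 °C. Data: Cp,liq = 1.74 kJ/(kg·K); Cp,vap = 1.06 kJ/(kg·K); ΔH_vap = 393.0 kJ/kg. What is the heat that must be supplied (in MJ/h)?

Q = 60400 MJ/h

liquid 9.09→80.1 °C: 123.56 kJ/kg
vaporisation at 80.1 °C: 393 kJ/kg
vapour 80.1→218 °C: 146.17 kJ/kg
Δh = 123.56 + 393 + 146.17 = 662.73 kJ/kg
Q = ṁ·Δh = 25.31 kg/s × 662.73 kJ/kg = 16774 kJ/s
|Q| = 16774 kW = 60385 MJ/h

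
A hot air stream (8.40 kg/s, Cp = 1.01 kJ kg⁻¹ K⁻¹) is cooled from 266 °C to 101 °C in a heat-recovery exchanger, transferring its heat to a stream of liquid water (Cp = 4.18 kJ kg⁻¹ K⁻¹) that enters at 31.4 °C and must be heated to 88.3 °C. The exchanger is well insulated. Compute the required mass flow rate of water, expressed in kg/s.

Heat released by hot stream: Q = 8.40 × 1.01 × (266 − 101) = 1399.9 kJ/s
Energy balance on cold side (adiabatic exchanger): Q = ṁ_c·Cp_c·(T_c,out − T_c,in)
ṁ_c = 1399.9 / [4.18 × (88.3 − 31.4)] = 5.8857 kg/s

ṁ_c = 5.89 kg/s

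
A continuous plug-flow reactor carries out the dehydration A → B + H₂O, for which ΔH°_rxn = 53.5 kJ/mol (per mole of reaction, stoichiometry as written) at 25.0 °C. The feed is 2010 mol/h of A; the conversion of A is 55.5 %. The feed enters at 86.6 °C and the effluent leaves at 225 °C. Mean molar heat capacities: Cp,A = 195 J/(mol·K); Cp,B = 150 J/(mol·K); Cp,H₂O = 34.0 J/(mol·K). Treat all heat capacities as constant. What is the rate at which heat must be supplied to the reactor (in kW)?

Q_in = 31.0 kW

Extent of reaction ξ = 0.555 × 2010 = 1115.6 mol/h
Reaction term: ξ·ΔH°_rxn = 1115.6 × 53.5 = 59682 kJ/h
Sensible, feed 86.6→25 °C: -24144 kJ/h
Outlet flows (mol/h): A 894.45, B 1115.6, H₂O 1115.6
Sensible, products 25→225 °C: 75936 kJ/h
Q = ΔH = 111470 kJ/h = 30.965 kW
Heat supplied = 30.965 kW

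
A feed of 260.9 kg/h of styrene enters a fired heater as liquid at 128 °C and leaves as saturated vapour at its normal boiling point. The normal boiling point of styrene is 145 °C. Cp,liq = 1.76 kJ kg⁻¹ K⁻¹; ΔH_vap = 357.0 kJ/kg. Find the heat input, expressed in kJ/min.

liquid 128→145 °C: 29.92 kJ/kg
vaporisation at 145 °C: 357 kJ/kg
Δh = 29.92 + 357 = 386.92 kJ/kg
Q = ṁ·Δh = 260.9 kg/h × 386.92 kJ/kg = 100950 kJ/h
|Q| = 28.041 kW = 1682.5 kJ/min

Q = 1680 kJ/min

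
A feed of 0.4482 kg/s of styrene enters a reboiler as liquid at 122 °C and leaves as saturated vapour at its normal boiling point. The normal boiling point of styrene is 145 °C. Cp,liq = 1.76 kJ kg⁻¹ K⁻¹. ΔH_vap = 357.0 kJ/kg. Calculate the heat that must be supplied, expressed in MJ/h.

Q = 641 MJ/h

liquid 122→145 °C: 40.48 kJ/kg
vaporisation at 145 °C: 357 kJ/kg
Δh = 40.48 + 357 = 397.48 kJ/kg
Q = ṁ·Δh = 0.4482 kg/s × 397.48 kJ/kg = 178.15 kJ/s
|Q| = 178.15 kW = 641.34 MJ/h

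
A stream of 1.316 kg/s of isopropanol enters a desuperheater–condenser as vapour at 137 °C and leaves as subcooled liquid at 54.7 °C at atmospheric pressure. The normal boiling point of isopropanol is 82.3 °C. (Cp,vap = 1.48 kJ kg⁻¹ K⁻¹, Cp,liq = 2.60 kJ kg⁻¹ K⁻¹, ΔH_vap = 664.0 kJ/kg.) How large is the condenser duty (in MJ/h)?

vapour 137→82.3 °C: -80.956 kJ/kg
condensation at 82.3 °C: -664 kJ/kg
liquid 82.3→54.7 °C: -71.76 kJ/kg
Δh = -80.956 + -664 + -71.76 = -816.72 kJ/kg
Q = ṁ·Δh = 1.316 kg/s × -816.72 kJ/kg = -1074.8 kJ/s
|Q| = 1074.8 kW = 3869.3 MJ/h

Q_c = 3870 MJ/h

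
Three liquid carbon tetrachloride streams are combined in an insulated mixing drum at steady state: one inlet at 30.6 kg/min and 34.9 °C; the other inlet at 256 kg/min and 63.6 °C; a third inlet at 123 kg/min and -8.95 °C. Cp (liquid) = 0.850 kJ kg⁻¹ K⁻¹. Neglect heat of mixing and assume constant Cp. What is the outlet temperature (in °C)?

No heat crosses the boundary, so H_out = H_in.
T_out = Σ ṁᵢCp,ᵢTᵢ / Σ ṁᵢCp,ᵢ
      = 13811 / 348.16 = 39.67 °C

T_out = 39.7 °C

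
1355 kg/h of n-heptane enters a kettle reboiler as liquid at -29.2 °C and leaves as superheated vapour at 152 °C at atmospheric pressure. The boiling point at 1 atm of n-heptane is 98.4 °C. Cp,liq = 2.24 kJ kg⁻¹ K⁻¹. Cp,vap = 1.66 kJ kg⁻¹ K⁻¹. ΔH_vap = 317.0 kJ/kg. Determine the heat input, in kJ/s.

liquid -29.2→98.4 °C: 285.82 kJ/kg
vaporisation at 98.4 °C: 317 kJ/kg
vapour 98.4→152 °C: 88.976 kJ/kg
Δh = 285.82 + 317 + 88.976 = 691.8 kJ/kg
Q = ṁ·Δh = 1355 kg/h × 691.8 kJ/kg = 937390 kJ/h
|Q| = 260.39 kW

Q = 260 kJ/s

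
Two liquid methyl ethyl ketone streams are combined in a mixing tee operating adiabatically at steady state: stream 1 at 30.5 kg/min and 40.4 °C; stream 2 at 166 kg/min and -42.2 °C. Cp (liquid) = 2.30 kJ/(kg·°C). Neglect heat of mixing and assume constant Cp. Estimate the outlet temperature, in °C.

T_out = -29.4 °C

Energy balance with Q = 0: Σ ṁᵢCp,ᵢ(T_out − Tᵢ) = 0
Σ ṁᵢCp,ᵢTᵢ = 30.5×2.30×40.4 + 166×2.30×-42.2 = -13278
Σ ṁᵢCp,ᵢ = 30.5×2.30 + 166×2.30 = 451.95
T_out = -13278 / 451.95 = -29.379 °C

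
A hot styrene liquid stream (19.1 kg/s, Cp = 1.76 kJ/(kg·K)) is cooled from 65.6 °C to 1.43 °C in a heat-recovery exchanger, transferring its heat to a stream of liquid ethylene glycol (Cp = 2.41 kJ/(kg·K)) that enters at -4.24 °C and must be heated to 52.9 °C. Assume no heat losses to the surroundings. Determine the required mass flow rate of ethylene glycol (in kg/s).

ṁ_c = 15.7 kg/s

Heat released by hot stream: Q = 19.1 × 1.76 × (65.6 − 1.43) = 2157.1 kJ/s
Energy balance on cold side (adiabatic exchanger): Q = ṁ_c·Cp_c·(T_c,out − T_c,in)
ṁ_c = 2157.1 / [2.41 × (52.9 − -4.24)] = 15.665 kg/s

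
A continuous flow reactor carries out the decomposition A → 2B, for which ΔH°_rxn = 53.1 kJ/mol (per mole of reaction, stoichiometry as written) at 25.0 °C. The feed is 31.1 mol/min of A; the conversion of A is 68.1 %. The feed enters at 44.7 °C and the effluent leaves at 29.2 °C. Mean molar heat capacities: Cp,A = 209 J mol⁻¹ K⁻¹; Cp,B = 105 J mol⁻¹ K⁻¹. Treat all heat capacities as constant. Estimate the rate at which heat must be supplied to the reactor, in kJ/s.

Extent of reaction ξ = 0.681 × 31.1 = 21.179 mol/min
Reaction term: ξ·ΔH°_rxn = 21.179 × 53.1 = 1124.6 kJ/min
Sensible, feed 44.7→25 °C: -128.05 kJ/min
Outlet flows (mol/min): A 9.9209, B 42.358
Sensible, products 25→29.2 °C: 27.389 kJ/min
Q = ΔH = 1024 kJ/min = 17.066 kW
Heat supplied = 17.066 kJ/s

Q_in = 17.1 kJ/s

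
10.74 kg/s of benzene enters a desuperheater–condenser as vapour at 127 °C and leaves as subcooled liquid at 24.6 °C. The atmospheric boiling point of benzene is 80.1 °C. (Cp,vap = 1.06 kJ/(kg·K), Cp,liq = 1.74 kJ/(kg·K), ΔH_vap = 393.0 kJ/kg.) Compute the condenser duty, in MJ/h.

Q_c = 20900 MJ/h

vapour 127→80.1 °C: -49.714 kJ/kg
condensation at 80.1 °C: -393 kJ/kg
liquid 80.1→24.6 °C: -96.57 kJ/kg
Δh = -49.714 + -393 + -96.57 = -539.28 kJ/kg
Q = ṁ·Δh = 10.74 kg/s × -539.28 kJ/kg = -5791.9 kJ/s
|Q| = 5791.9 kW = 20851 MJ/h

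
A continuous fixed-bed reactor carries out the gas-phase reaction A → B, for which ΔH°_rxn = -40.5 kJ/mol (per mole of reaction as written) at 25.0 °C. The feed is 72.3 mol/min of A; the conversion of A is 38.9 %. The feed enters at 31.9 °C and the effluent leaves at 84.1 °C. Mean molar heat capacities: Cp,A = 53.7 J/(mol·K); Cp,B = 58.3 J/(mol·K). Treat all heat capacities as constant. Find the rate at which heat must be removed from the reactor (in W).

Q_out = 15500 W

Extent of reaction ξ = 0.389 × 72.3 = 28.125 mol/min
Reaction term: ξ·ΔH°_rxn = 28.125 × -40.5 = -1139.1 kJ/min
Sensible, feed 31.9→25 °C: -26.789 kJ/min
Outlet flows (mol/min): A 44.175, B 28.125
Sensible, products 25→84.1 °C: 237.1 kJ/min
Q = ΔH = -928.74 kJ/min = -15.479 kW
Heat removed = 15479 W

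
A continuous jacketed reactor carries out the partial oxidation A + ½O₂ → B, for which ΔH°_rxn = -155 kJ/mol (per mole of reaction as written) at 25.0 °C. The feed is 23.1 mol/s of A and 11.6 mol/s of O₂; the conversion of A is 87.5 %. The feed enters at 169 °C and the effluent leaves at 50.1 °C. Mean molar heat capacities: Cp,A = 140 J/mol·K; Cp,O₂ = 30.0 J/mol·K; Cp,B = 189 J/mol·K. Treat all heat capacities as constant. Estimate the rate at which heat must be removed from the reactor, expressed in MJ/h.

Q_out = 12700 MJ/h

Extent of reaction ξ = 0.875 × 23.1 = 20.213 mol/s
Reaction term: ξ·ΔH°_rxn = 20.213 × -155 = -3132.9 kJ/s
Sensible, feed 169→25 °C: -515.81 kJ/s
Outlet flows (mol/s): A 2.8875, O₂ 1.4937, B 20.213
Sensible, products 25→50.1 °C: 107.16 kJ/s
Q = ΔH = -3541.6 kJ/s = -3541.6 kW
Heat removed = 12750 MJ/h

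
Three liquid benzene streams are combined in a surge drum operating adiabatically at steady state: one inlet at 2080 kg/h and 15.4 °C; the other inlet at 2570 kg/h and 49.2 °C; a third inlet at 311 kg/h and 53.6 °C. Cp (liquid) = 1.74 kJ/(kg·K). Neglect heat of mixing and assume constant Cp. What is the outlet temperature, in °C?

T_out = 35.3 °C

No heat crosses the boundary, so H_out = H_in.
T_out = Σ ṁᵢCp,ᵢTᵢ / Σ ṁᵢCp,ᵢ
      = 304750 / 8632.1 = 35.304 °C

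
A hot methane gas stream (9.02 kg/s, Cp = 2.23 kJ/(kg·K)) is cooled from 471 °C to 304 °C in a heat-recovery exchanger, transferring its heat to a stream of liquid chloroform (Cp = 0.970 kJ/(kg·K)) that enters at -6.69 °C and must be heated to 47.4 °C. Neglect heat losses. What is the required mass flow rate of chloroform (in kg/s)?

Heat released by hot stream: Q = 9.02 × 2.23 × (471 − 304) = 3359.1 kJ/s
Energy balance on cold side (adiabatic exchanger): Q = ṁ_c·Cp_c·(T_c,out − T_c,in)
ṁ_c = 3359.1 / [0.970 × (47.4 − -6.69)] = 64.023 kg/s

ṁ_c = 64.0 kg/s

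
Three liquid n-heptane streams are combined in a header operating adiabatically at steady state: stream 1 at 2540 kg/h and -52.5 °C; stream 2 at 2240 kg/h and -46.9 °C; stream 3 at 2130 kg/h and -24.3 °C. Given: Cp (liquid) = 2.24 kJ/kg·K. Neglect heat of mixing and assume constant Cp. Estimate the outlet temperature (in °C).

T_out = -42.0 °C

Energy balance with Q = 0: Σ ṁᵢCp,ᵢ(T_out − Tᵢ) = 0
T_out = Σ ṁᵢCp,ᵢTᵢ / Σ ṁᵢCp,ᵢ
      = -649970 / 15478 = -41.992 °C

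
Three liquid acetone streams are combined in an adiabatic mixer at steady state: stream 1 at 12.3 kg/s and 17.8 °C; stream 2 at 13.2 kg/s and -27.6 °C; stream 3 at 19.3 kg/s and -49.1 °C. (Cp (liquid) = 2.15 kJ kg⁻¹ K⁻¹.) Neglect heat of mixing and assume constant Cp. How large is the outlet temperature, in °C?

T_out = -24.4 °C

No heat crosses the boundary, so H_out = H_in.
Σ ṁᵢCp,ᵢTᵢ = 12.3×2.15×17.8 + 13.2×2.15×-27.6 + 19.3×2.15×-49.1 = -2350
Σ ṁᵢCp,ᵢ = 12.3×2.15 + 13.2×2.15 + 19.3×2.15 = 96.32
T_out = -2350 / 96.32 = -24.398 °C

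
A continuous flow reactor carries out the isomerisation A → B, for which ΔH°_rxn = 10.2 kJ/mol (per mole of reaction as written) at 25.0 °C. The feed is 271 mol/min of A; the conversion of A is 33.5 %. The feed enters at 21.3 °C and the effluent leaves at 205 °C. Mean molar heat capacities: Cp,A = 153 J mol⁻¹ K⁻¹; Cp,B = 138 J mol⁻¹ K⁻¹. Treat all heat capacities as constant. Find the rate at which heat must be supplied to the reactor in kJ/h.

Q_in = 498000 kJ/h

Extent of reaction ξ = 0.335 × 271 = 90.785 mol/min
Reaction term: ξ·ΔH°_rxn = 90.785 × 10.2 = 926.01 kJ/min
Sensible, feed 21.3→25 °C: 153.41 kJ/min
Outlet flows (mol/min): A 180.21, B 90.785
Sensible, products 25→205 °C: 7218.2 kJ/min
Q = ΔH = 8297.6 kJ/min = 138.29 kW
Heat supplied = 497860 kJ/h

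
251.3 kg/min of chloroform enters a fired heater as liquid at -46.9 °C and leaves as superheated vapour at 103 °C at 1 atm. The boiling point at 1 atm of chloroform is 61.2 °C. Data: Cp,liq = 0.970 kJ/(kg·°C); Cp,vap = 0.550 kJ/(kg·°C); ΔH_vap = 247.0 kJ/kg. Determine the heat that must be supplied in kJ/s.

Q = 1570 kJ/s

liquid -46.9→61.2 °C: 104.86 kJ/kg
vaporisation at 61.2 °C: 247 kJ/kg
vapour 61.2→103 °C: 22.99 kJ/kg
Δh = 104.86 + 247 + 22.99 = 374.85 kJ/kg
Q = ṁ·Δh = 251.3 kg/min × 374.85 kJ/kg = 94199 kJ/min
|Q| = 1570 kW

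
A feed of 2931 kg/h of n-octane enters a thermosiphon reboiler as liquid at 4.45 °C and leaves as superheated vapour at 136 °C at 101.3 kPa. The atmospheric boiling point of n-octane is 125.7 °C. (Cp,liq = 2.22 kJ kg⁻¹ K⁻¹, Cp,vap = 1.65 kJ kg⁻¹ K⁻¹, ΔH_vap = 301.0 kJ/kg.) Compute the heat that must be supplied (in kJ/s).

liquid 4.45→125.7 °C: 269.18 kJ/kg
vaporisation at 125.7 °C: 301 kJ/kg
vapour 125.7→136 °C: 16.995 kJ/kg
Δh = 269.18 + 301 + 16.995 = 587.17 kJ/kg
Q = ṁ·Δh = 2931 kg/h × 587.17 kJ/kg = 1.721e+06 kJ/h
|Q| = 478.05 kW

Q = 478 kJ/s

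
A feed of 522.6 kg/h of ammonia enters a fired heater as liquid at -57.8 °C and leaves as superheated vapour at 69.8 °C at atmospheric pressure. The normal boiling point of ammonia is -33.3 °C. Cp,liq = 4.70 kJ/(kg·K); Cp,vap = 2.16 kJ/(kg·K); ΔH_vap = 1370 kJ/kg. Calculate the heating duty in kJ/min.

Q = 14900 kJ/min

liquid -57.8→-33.3 °C: 115.15 kJ/kg
vaporisation at -33.3 °C: 1370 kJ/kg
vapour -33.3→69.8 °C: 222.7 kJ/kg
Δh = 115.15 + 1370 + 222.7 = 1707.8 kJ/kg
Q = ṁ·Δh = 522.6 kg/h × 1707.8 kJ/kg = 892520 kJ/h
|Q| = 247.92 kW = 14875 kJ/min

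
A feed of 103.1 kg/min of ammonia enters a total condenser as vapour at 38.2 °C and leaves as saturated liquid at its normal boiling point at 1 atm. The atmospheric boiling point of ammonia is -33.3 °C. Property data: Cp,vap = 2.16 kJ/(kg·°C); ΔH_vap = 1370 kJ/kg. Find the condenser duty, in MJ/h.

Q_c = 9430 MJ/h

vapour 38.2→-33.3 °C: -154.44 kJ/kg
condensation at -33.3 °C: -1370 kJ/kg
Δh = -154.44 + -1370 = -1524.4 kJ/kg
Q = ṁ·Δh = 103.1 kg/min × -1524.4 kJ/kg = -157170 kJ/min
|Q| = 2619.5 kW = 9430.2 MJ/h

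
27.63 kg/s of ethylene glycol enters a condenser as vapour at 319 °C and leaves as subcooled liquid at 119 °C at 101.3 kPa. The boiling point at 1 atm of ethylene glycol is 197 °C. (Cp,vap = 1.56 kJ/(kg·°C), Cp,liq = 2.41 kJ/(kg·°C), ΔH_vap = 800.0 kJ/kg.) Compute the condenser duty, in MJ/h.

Q_c = 117000 MJ/h

vapour 319→197 °C: -190.32 kJ/kg
condensation at 197 °C: -800 kJ/kg
liquid 197→119 °C: -187.98 kJ/kg
Δh = -190.32 + -800 + -187.98 = -1178.3 kJ/kg
Q = ṁ·Δh = 27.63 kg/s × -1178.3 kJ/kg = -32556 kJ/s
|Q| = 32556 kW = 117200 MJ/h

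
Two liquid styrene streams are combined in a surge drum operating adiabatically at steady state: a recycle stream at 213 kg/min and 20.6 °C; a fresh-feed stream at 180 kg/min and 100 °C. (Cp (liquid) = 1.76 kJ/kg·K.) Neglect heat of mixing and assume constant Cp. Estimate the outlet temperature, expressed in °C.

T_out = 57.0 °C

Adiabatic, steady state ⇒ Σ ṁᵢCp,ᵢ(T_out − Tᵢ) = 0
Σ ṁᵢCp,ᵢTᵢ = 213×1.76×20.6 + 180×1.76×100 = 39403
Σ ṁᵢCp,ᵢ = 213×1.76 + 180×1.76 = 691.68
T_out = 39403 / 691.68 = 56.966 °C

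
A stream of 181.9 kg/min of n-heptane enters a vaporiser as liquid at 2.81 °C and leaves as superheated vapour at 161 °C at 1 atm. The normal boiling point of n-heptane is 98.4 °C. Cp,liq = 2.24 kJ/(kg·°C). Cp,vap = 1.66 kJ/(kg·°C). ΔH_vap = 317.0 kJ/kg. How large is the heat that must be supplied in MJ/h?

liquid 2.81→98.4 °C: 214.12 kJ/kg
vaporisation at 98.4 °C: 317 kJ/kg
vapour 98.4→161 °C: 103.92 kJ/kg
Δh = 214.12 + 317 + 103.92 = 635.04 kJ/kg
Q = ṁ·Δh = 181.9 kg/min × 635.04 kJ/kg = 115510 kJ/min
|Q| = 1925.2 kW = 6930.8 MJ/h

Q = 6930 MJ/h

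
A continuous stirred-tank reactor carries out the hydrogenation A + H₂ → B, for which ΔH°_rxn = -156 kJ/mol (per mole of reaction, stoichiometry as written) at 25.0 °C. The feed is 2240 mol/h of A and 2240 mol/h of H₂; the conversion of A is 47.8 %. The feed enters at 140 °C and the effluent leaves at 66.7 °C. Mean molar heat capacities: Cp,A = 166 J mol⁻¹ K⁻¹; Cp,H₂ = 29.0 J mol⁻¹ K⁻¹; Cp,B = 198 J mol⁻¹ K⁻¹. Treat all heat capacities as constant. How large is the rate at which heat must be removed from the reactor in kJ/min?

Extent of reaction ξ = 0.478 × 2240 = 1070.7 mol/h
Reaction term: ξ·ΔH°_rxn = 1070.7 × -156 = -167030 kJ/h
Sensible, feed 140→25 °C: -50232 kJ/h
Outlet flows (mol/h): A 1169.3, H₂ 1169.3, B 1070.7
Sensible, products 25→66.7 °C: 18349 kJ/h
Q = ΔH = -198920 kJ/h = -55.254 kW
Heat removed = 3315.3 kJ/min

Q_out = 3320 kJ/min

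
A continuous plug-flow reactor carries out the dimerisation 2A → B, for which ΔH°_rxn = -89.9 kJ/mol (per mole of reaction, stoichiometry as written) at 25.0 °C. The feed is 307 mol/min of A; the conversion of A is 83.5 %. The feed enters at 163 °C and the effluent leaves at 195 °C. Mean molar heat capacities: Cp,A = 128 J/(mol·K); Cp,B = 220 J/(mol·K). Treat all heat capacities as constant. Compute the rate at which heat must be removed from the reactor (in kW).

Q_out = 184 kW

Extent of reaction ξ = 0.835 × 307 / 2 = 128.17 mol/min
Reaction term: ξ·ΔH°_rxn = 128.17 × -89.9 = -11523 kJ/min
Sensible, feed 163→25 °C: -5422.8 kJ/min
Outlet flows (mol/min): A 50.655, B 128.17
Sensible, products 25→195 °C: 5895.9 kJ/min
Q = ΔH = -11050 kJ/min = -184.16 kW
Heat removed = 184.16 kW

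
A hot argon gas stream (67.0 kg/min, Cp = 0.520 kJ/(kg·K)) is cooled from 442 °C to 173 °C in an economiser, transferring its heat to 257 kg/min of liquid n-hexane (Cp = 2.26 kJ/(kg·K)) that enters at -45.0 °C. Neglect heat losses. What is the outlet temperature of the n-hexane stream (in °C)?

Heat released by hot stream: Q = 67.0 × 0.520 × (442 − 173) = 9372 kJ/min
Energy balance on cold side (adiabatic exchanger): Q = ṁ_c·Cp_c·(T_c,out − T_c,in)
T_c,out = -45.0 + 9372/(257 × 2.26) = -28.864 °C

T_c,out = -28.9 °C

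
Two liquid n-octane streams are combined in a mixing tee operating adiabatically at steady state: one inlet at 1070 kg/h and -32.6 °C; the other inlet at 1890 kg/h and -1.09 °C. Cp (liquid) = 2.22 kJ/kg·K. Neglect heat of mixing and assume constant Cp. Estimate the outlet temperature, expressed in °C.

T_out = -12.5 °C

Energy balance with Q = 0: Σ ṁᵢCp,ᵢ(T_out − Tᵢ) = 0
Σ ṁᵢCp,ᵢTᵢ = 1070×2.22×-32.6 + 1890×2.22×-1.09 = -82011
Σ ṁᵢCp,ᵢ = 1070×2.22 + 1890×2.22 = 6571.2
T_out = -82011 / 6571.2 = -12.48 °C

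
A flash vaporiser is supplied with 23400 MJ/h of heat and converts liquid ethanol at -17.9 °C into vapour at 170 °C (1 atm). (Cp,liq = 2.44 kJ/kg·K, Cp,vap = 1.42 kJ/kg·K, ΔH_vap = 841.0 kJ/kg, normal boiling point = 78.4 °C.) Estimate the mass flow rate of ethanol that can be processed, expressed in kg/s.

ṁ = 5.39 kg/s

Δh = 2.44×(78.4−-17.9) + 841.0 + 1.42×(170−78.4) = 1206 kJ/kg
Q = 23400 MJ/h = 6500 kJ/s = 6500 kJ/s
ṁ = Q/Δh = 6500 / 1206 = 5.3895 kg/s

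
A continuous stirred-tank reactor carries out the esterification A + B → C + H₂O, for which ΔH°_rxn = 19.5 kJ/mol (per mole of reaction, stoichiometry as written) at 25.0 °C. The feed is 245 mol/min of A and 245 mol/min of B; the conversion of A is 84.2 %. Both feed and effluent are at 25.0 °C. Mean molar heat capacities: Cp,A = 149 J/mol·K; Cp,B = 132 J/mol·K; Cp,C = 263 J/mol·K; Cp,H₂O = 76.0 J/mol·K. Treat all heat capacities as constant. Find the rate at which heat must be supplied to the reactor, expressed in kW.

Q_in = 67.0 kW

Extent of reaction ξ = 0.842 × 245 = 206.29 mol/min
Reaction term: ξ·ΔH°_rxn = 206.29 × 19.5 = 4022.7 kJ/min
Q = ΔH = 4022.7 kJ/min = 67.044 kW
Heat supplied = 67.044 kW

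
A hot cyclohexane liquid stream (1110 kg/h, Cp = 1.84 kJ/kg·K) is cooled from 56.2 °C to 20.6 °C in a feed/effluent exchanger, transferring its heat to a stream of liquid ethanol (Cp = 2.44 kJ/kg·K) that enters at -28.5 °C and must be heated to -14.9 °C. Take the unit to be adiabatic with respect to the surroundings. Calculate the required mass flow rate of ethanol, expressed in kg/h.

ṁ_c = 2190 kg/h

Heat released by hot stream: Q = 1110 × 1.84 × (56.2 − 20.6) = 72709 kJ/h
Energy balance on cold side (adiabatic exchanger): Q = ṁ_c·Cp_c·(T_c,out − T_c,in)
ṁ_c = 72709 / [2.44 × (-14.9 − -28.5)] = 2191.1 kg/h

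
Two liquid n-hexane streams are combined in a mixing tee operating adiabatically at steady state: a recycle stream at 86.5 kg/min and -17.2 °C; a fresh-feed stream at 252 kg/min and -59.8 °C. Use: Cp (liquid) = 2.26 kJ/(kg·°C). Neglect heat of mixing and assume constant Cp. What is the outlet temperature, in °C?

T_out = -48.9 °C

Energy balance with Q = 0: Σ ṁᵢCp,ᵢ(T_out − Tᵢ) = 0
Σ ṁᵢCp,ᵢTᵢ = 86.5×2.26×-17.2 + 252×2.26×-59.8 = -37420
Σ ṁᵢCp,ᵢ = 86.5×2.26 + 252×2.26 = 765.01
T_out = -37420 / 765.01 = -48.914 °C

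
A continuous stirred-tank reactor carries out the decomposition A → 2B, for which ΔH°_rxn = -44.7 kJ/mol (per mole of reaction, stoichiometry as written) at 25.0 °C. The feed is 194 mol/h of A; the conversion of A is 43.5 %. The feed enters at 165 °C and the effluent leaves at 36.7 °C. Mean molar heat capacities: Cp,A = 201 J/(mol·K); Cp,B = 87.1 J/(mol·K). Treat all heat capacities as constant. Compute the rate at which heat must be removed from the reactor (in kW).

Extent of reaction ξ = 0.435 × 194 = 84.39 mol/h
Reaction term: ξ·ΔH°_rxn = 84.39 × -44.7 = -3772.2 kJ/h
Sensible, feed 165→25 °C: -5459.2 kJ/h
Outlet flows (mol/h): A 109.61, B 168.78
Sensible, products 25→36.7 °C: 429.77 kJ/h
Q = ΔH = -8801.6 kJ/h = -2.4449 kW
Heat removed = 2.4449 kW

Q_out = 2.44 kW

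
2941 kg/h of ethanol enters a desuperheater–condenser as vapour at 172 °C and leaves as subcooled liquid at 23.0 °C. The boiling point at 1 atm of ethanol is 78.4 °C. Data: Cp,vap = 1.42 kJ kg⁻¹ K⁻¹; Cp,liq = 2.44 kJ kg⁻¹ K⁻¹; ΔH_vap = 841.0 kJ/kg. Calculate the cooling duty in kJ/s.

vapour 172→78.4 °C: -132.91 kJ/kg
condensation at 78.4 °C: -841 kJ/kg
liquid 78.4→23.0 °C: -135.18 kJ/kg
Δh = -132.91 + -841 + -135.18 = -1109.1 kJ/kg
Q = ṁ·Δh = 2941 kg/h × -1109.1 kJ/kg = -3.2618e+06 kJ/h
|Q| = 906.06 kW

Q_c = 906 kJ/s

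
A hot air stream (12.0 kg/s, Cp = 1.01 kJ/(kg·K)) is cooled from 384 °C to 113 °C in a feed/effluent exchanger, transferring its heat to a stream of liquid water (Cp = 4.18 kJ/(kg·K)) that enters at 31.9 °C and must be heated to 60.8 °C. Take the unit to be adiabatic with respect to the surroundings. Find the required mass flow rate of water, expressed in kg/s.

ṁ_c = 27.2 kg/s

Heat released by hot stream: Q = 12.0 × 1.01 × (384 − 113) = 3284.5 kJ/s
Energy balance on cold side (adiabatic exchanger): Q = ṁ_c·Cp_c·(T_c,out − T_c,in)
ṁ_c = 3284.5 / [4.18 × (60.8 − 31.9)] = 27.189 kg/s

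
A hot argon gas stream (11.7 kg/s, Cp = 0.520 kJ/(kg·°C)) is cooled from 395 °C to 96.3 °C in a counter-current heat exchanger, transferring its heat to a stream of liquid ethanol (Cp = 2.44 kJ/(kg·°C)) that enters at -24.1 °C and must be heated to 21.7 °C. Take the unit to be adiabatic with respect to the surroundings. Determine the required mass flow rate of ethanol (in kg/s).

Heat released by hot stream: Q = 11.7 × 0.520 × (395 − 96.3) = 1817.3 kJ/s
Energy balance on cold side (adiabatic exchanger): Q = ṁ_c·Cp_c·(T_c,out − T_c,in)
ṁ_c = 1817.3 / [2.44 × (21.7 − -24.1)] = 16.262 kg/s

ṁ_c = 16.3 kg/s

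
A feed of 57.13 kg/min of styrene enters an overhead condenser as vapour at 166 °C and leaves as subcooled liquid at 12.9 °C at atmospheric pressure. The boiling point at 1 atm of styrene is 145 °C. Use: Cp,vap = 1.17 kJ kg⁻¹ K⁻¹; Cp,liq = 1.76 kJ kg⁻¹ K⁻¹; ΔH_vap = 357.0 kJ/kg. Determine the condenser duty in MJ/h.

Q_c = 2100 MJ/h

vapour 166→145 °C: -24.57 kJ/kg
condensation at 145 °C: -357 kJ/kg
liquid 145→12.9 °C: -232.5 kJ/kg
Δh = -24.57 + -357 + -232.5 = -614.07 kJ/kg
Q = ṁ·Δh = 57.13 kg/min × -614.07 kJ/kg = -35082 kJ/min
|Q| = 584.69 kW = 2104.9 MJ/h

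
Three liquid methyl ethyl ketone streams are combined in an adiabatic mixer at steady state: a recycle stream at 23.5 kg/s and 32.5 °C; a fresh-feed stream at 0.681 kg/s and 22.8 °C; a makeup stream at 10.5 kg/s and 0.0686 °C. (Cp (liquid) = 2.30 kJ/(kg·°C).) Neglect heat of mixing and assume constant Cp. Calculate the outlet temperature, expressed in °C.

Energy balance with Q = 0: Σ ṁᵢCp,ᵢ(T_out − Tᵢ) = 0
Σ ṁᵢCp,ᵢTᵢ = 23.5×2.30×32.5 + 0.681×2.30×22.8 + 10.5×2.30×0.0686 = 1794
Σ ṁᵢCp,ᵢ = 23.5×2.30 + 0.681×2.30 + 10.5×2.30 = 79.766
T_out = 1794 / 79.766 = 22.491 °C

T_out = 22.5 °C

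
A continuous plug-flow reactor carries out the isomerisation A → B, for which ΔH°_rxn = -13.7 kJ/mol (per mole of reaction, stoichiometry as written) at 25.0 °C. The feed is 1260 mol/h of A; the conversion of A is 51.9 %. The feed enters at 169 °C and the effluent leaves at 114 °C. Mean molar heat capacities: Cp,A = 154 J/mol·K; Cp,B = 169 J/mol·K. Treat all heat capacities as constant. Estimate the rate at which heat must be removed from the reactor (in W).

Extent of reaction ξ = 0.519 × 1260 = 653.94 mol/h
Reaction term: ξ·ΔH°_rxn = 653.94 × -13.7 = -8959 kJ/h
Sensible, feed 169→25 °C: -27942 kJ/h
Outlet flows (mol/h): A 606.06, B 653.94
Sensible, products 25→114 °C: 18143 kJ/h
Q = ΔH = -18758 kJ/h = -5.2106 kW
Heat removed = 5210.6 W

Q_out = 5210 W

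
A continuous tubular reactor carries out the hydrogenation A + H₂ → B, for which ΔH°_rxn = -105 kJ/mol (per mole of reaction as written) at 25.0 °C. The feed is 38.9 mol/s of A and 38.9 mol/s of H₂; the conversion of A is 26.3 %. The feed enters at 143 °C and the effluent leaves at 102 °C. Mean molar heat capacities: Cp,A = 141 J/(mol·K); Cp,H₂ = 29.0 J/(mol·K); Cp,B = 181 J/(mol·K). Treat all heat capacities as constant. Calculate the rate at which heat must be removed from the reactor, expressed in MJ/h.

Extent of reaction ξ = 0.263 × 38.9 = 10.231 mol/s
Reaction term: ξ·ΔH°_rxn = 10.231 × -105 = -1074.2 kJ/s
Sensible, feed 143→25 °C: -780.33 kJ/s
Outlet flows (mol/s): A 28.669, H₂ 28.669, B 10.231
Sensible, products 25→102 °C: 517.87 kJ/s
Q = ΔH = -1336.7 kJ/s = -1336.7 kW
Heat removed = 4812.1 MJ/h

Q_out = 4810 MJ/h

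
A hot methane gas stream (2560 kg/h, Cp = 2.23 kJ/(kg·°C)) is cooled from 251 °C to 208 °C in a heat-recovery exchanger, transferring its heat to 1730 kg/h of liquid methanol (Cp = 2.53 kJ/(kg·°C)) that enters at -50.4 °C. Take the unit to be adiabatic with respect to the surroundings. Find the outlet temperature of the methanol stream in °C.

Heat released by hot stream: Q = 2560 × 2.23 × (251 − 208) = 245480 kJ/h
Energy balance on cold side (adiabatic exchanger): Q = ṁ_c·Cp_c·(T_c,out − T_c,in)
T_c,out = -50.4 + 245480/(1730 × 2.53) = 5.685 °C

T_c,out = 5.68 °C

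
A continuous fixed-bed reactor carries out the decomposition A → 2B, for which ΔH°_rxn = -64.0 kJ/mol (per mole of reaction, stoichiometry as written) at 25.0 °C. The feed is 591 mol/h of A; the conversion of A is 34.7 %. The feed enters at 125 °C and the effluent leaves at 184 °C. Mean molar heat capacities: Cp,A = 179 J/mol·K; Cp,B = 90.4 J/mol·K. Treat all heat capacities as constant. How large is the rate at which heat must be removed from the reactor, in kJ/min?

Q_out = 114 kJ/min

Extent of reaction ξ = 0.347 × 591 = 205.08 mol/h
Reaction term: ξ·ΔH°_rxn = 205.08 × -64.0 = -13125 kJ/h
Sensible, feed 125→25 °C: -10579 kJ/h
Outlet flows (mol/h): A 385.92, B 410.15
Sensible, products 25→184 °C: 16879 kJ/h
Q = ΔH = -6824.7 kJ/h = -1.8957 kW
Heat removed = 113.74 kJ/min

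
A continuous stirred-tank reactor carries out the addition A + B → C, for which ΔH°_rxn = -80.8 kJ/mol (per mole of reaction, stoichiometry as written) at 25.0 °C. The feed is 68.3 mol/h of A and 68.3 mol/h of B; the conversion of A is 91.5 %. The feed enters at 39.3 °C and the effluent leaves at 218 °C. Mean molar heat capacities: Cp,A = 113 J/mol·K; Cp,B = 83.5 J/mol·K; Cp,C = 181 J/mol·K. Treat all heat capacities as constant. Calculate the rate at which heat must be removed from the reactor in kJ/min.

Extent of reaction ξ = 0.915 × 68.3 = 62.495 mol/h
Reaction term: ξ·ΔH°_rxn = 62.495 × -80.8 = -5049.6 kJ/h
Sensible, feed 39.3→25 °C: -191.92 kJ/h
Outlet flows (mol/h): A 5.8055, B 5.8055, C 62.495
Sensible, products 25→218 °C: 2403.3 kJ/h
Q = ΔH = -2838.2 kJ/h = -0.78838 kW
Heat removed = 47.303 kJ/min

Q_out = 47.3 kJ/min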